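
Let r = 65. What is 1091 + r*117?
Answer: 8696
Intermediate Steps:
1091 + r*117 = 1091 + 65*117 = 1091 + 7605 = 8696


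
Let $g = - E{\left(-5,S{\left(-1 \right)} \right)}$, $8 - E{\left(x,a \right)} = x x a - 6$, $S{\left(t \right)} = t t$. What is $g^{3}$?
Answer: $1331$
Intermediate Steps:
$S{\left(t \right)} = t^{2}$
$E{\left(x,a \right)} = 14 - a x^{2}$ ($E{\left(x,a \right)} = 8 - \left(x x a - 6\right) = 8 - \left(x^{2} a - 6\right) = 8 - \left(a x^{2} - 6\right) = 8 - \left(-6 + a x^{2}\right) = 14 - a x^{2}$)
$g = 11$ ($g = - (14 - \left(-1\right)^{2} \left(-5\right)^{2}) = - (14 - 1 \cdot 25) = - (14 - 25) = \left(-1\right) \left(-11\right) = 11$)
$g^{3} = 11^{3} = 1331$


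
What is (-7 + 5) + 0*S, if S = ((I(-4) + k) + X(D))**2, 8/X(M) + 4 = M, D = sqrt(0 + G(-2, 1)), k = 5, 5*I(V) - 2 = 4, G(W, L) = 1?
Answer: -2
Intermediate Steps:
I(V) = 6/5 (I(V) = 2/5 + (1/5)*4 = 2/5 + 4/5 = 6/5)
D = 1 (D = sqrt(0 + 1) = sqrt(1) = 1)
X(M) = 8/(-4 + M)
S = 2809/225 (S = ((6/5 + 5) + 8/(-4 + 1))**2 = (31/5 + 8/(-3))**2 = (31/5 + 8*(-1/3))**2 = (31/5 - 8/3)**2 = (53/15)**2 = 2809/225 ≈ 12.484)
(-7 + 5) + 0*S = (-7 + 5) + 0*(2809/225) = -2 + 0 = -2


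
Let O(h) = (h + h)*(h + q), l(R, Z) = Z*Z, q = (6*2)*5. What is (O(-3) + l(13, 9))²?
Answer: 68121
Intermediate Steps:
q = 60 (q = 12*5 = 60)
l(R, Z) = Z²
O(h) = 2*h*(60 + h) (O(h) = (h + h)*(h + 60) = (2*h)*(60 + h) = 2*h*(60 + h))
(O(-3) + l(13, 9))² = (2*(-3)*(60 - 3) + 9²)² = (2*(-3)*57 + 81)² = (-342 + 81)² = (-261)² = 68121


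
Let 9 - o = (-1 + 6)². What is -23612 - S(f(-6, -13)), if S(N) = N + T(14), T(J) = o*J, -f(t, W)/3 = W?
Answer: -23427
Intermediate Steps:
f(t, W) = -3*W
o = -16 (o = 9 - (-1 + 6)² = 9 - 1*5² = 9 - 1*25 = 9 - 25 = -16)
T(J) = -16*J
S(N) = -224 + N (S(N) = N - 16*14 = N - 224 = -224 + N)
-23612 - S(f(-6, -13)) = -23612 - (-224 - 3*(-13)) = -23612 - (-224 + 39) = -23612 - 1*(-185) = -23612 + 185 = -23427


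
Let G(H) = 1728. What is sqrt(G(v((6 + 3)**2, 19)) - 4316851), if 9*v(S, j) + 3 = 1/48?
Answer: I*sqrt(4315123) ≈ 2077.3*I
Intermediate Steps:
v(S, j) = -143/432 (v(S, j) = -1/3 + (1/9)/48 = -1/3 + (1/9)*(1/48) = -1/3 + 1/432 = -143/432)
sqrt(G(v((6 + 3)**2, 19)) - 4316851) = sqrt(1728 - 4316851) = sqrt(-4315123) = I*sqrt(4315123)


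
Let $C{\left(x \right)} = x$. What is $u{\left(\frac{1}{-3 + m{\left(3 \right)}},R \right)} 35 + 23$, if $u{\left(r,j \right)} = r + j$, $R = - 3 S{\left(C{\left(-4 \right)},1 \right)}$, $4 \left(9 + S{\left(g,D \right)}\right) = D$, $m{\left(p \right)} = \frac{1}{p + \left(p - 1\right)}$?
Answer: $\frac{3717}{4} \approx 929.25$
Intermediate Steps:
$m{\left(p \right)} = \frac{1}{-1 + 2 p}$ ($m{\left(p \right)} = \frac{1}{p + \left(p - 1\right)} = \frac{1}{p + \left(-1 + p\right)} = \frac{1}{-1 + 2 p}$)
$S{\left(g,D \right)} = -9 + \frac{D}{4}$
$R = \frac{105}{4}$ ($R = - 3 \left(-9 + \frac{1}{4} \cdot 1\right) = - 3 \left(-9 + \frac{1}{4}\right) = \left(-3\right) \left(- \frac{35}{4}\right) = \frac{105}{4} \approx 26.25$)
$u{\left(r,j \right)} = j + r$
$u{\left(\frac{1}{-3 + m{\left(3 \right)}},R \right)} 35 + 23 = \left(\frac{105}{4} + \frac{1}{-3 + \frac{1}{-1 + 2 \cdot 3}}\right) 35 + 23 = \left(\frac{105}{4} + \frac{1}{-3 + \frac{1}{-1 + 6}}\right) 35 + 23 = \left(\frac{105}{4} + \frac{1}{-3 + \frac{1}{5}}\right) 35 + 23 = \left(\frac{105}{4} + \frac{1}{- \frac{14}{5}}\right) 35 + 23 = \left(\frac{105}{4} - \frac{5}{14}\right) 35 + 23 = \frac{725}{28} \cdot 35 + 23 = \frac{3625}{4} + 23 = \frac{3717}{4}$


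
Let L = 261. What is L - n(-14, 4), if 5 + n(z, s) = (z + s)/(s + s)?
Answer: 1069/4 ≈ 267.25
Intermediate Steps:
n(z, s) = -5 + (s + z)/(2*s) (n(z, s) = -5 + (z + s)/(s + s) = -5 + (s + z)/((2*s)) = -5 + (s + z)*(1/(2*s)) = -5 + (s + z)/(2*s))
L - n(-14, 4) = 261 - (-14 - 9*4)/(2*4) = 261 - (-14 - 36)/(2*4) = 261 - (-50)/(2*4) = 261 - 1*(-25/4) = 261 + 25/4 = 1069/4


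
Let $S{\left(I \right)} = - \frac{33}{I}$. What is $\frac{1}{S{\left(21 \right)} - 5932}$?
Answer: $- \frac{7}{41535} \approx -0.00016853$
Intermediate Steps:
$\frac{1}{S{\left(21 \right)} - 5932} = \frac{1}{- \frac{33}{21} - 5932} = \frac{1}{\left(-33\right) \frac{1}{21} - 5932} = \frac{1}{- \frac{11}{7} - 5932} = \frac{1}{- \frac{41535}{7}} = - \frac{7}{41535}$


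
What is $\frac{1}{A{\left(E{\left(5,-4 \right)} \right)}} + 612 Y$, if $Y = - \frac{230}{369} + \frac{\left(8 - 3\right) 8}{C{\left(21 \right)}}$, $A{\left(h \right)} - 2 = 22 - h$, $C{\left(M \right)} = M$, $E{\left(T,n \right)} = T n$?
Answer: $\frac{9903807}{12628} \approx 784.27$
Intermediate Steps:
$A{\left(h \right)} = 24 - h$ ($A{\left(h \right)} = 2 - \left(-22 + h\right) = 24 - h$)
$Y = \frac{3310}{2583}$ ($Y = - \frac{230}{369} + \frac{\left(8 - 3\right) 8}{21} = \left(-230\right) \frac{1}{369} + 5 \cdot 8 \cdot \frac{1}{21} = - \frac{230}{369} + 40 \cdot \frac{1}{21} = - \frac{230}{369} + \frac{40}{21} = \frac{3310}{2583} \approx 1.2815$)
$\frac{1}{A{\left(E{\left(5,-4 \right)} \right)}} + 612 Y = \frac{1}{24 - 5 \left(-4\right)} + 612 \cdot \frac{3310}{2583} = \frac{1}{24 - -20} + \frac{225080}{287} = \frac{1}{24 + 20} + \frac{225080}{287} = \frac{1}{44} + \frac{225080}{287} = \frac{9903807}{12628}$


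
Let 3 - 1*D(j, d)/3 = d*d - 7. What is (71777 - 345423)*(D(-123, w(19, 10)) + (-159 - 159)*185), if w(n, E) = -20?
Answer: 16418760000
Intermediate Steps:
D(j, d) = 30 - 3*d**2 (D(j, d) = 9 - 3*(d*d - 7) = 9 - 3*(d**2 - 7) = 9 - 3*(-7 + d**2) = 9 + (21 - 3*d**2) = 30 - 3*d**2)
(71777 - 345423)*(D(-123, w(19, 10)) + (-159 - 159)*185) = (71777 - 345423)*((30 - 3*(-20)**2) + (-159 - 159)*185) = -273646*((30 - 3*400) - 318*185) = -273646*((30 - 1200) - 58830) = -273646*(-1170 - 58830) = -273646*(-60000) = 16418760000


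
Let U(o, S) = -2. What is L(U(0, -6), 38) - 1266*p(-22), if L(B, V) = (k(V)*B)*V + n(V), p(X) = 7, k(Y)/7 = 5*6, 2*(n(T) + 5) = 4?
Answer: -24825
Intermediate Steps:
n(T) = -3 (n(T) = -5 + (1/2)*4 = -5 + 2 = -3)
k(Y) = 210 (k(Y) = 7*(5*6) = 7*30 = 210)
L(B, V) = -3 + 210*B*V (L(B, V) = (210*B)*V - 3 = 210*B*V - 3 = -3 + 210*B*V)
L(U(0, -6), 38) - 1266*p(-22) = (-3 + 210*(-2)*38) - 1266*7 = (-3 - 15960) - 8862 = -15963 - 8862 = -24825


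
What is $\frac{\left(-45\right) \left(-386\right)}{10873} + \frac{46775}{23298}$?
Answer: $\frac{913270835}{253319154} \approx 3.6052$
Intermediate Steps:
$\frac{\left(-45\right) \left(-386\right)}{10873} + \frac{46775}{23298} = 17370 \cdot \frac{1}{10873} + 46775 \cdot \frac{1}{23298} = \frac{17370}{10873} + \frac{46775}{23298} = \frac{913270835}{253319154}$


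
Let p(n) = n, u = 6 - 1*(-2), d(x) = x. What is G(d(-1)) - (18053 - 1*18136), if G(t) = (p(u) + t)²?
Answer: 132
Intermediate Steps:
u = 8 (u = 6 + 2 = 8)
G(t) = (8 + t)²
G(d(-1)) - (18053 - 1*18136) = (8 - 1)² - (18053 - 1*18136) = 7² - (18053 - 18136) = 49 - 1*(-83) = 49 + 83 = 132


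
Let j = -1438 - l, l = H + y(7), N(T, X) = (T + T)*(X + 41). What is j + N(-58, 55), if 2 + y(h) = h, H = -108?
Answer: -12471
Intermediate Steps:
y(h) = -2 + h
N(T, X) = 2*T*(41 + X) (N(T, X) = (2*T)*(41 + X) = 2*T*(41 + X))
l = -103 (l = -108 + (-2 + 7) = -108 + 5 = -103)
j = -1335 (j = -1438 - 1*(-103) = -1438 + 103 = -1335)
j + N(-58, 55) = -1335 + 2*(-58)*(41 + 55) = -1335 + 2*(-58)*96 = -1335 - 11136 = -12471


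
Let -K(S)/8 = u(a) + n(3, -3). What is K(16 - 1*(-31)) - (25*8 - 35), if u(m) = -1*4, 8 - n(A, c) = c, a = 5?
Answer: -221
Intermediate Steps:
n(A, c) = 8 - c
u(m) = -4
K(S) = -56 (K(S) = -8*(-4 + (8 - 1*(-3))) = -8*(-4 + (8 + 3)) = -8*(-4 + 11) = -8*7 = -56)
K(16 - 1*(-31)) - (25*8 - 35) = -56 - (25*8 - 35) = -56 - (200 - 35) = -56 - 1*165 = -56 - 165 = -221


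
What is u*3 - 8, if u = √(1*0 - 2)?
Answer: -8 + 3*I*√2 ≈ -8.0 + 4.2426*I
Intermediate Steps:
u = I*√2 (u = √(0 - 2) = √(-2) = I*√2 ≈ 1.4142*I)
u*3 - 8 = (I*√2)*3 - 8 = 3*I*√2 - 8 = -8 + 3*I*√2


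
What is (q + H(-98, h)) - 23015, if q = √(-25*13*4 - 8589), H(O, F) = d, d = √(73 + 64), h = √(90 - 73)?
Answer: -23015 + √137 + I*√9889 ≈ -23003.0 + 99.443*I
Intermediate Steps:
h = √17 ≈ 4.1231
d = √137 ≈ 11.705
H(O, F) = √137
q = I*√9889 (q = √(-325*4 - 8589) = √(-1300 - 8589) = √(-9889) = I*√9889 ≈ 99.443*I)
(q + H(-98, h)) - 23015 = (I*√9889 + √137) - 23015 = (√137 + I*√9889) - 23015 = -23015 + √137 + I*√9889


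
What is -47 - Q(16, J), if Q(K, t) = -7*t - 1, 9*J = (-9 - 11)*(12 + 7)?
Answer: -3074/9 ≈ -341.56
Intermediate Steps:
J = -380/9 (J = ((-9 - 11)*(12 + 7))/9 = (-20*19)/9 = (⅑)*(-380) = -380/9 ≈ -42.222)
Q(K, t) = -1 - 7*t
-47 - Q(16, J) = -47 - (-1 - 7*(-380/9)) = -47 - (-1 + 2660/9) = -47 - 1*2651/9 = -47 - 2651/9 = -3074/9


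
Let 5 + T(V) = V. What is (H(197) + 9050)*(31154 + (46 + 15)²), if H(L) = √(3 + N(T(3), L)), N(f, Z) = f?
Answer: 315653625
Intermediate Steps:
T(V) = -5 + V
H(L) = 1 (H(L) = √(3 + (-5 + 3)) = √(3 - 2) = √1 = 1)
(H(197) + 9050)*(31154 + (46 + 15)²) = (1 + 9050)*(31154 + (46 + 15)²) = 9051*(31154 + 61²) = 9051*(31154 + 3721) = 9051*34875 = 315653625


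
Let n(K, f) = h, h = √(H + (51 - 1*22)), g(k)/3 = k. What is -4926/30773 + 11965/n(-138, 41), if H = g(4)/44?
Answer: -4926/30773 + 11965*√3542/322 ≈ 2211.3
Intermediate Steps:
g(k) = 3*k
H = 3/11 (H = (3*4)/44 = 12*(1/44) = 3/11 ≈ 0.27273)
h = √3542/11 (h = √(3/11 + (51 - 1*22)) = √(3/11 + (51 - 22)) = √(3/11 + 29) = √(322/11) = √3542/11 ≈ 5.4104)
n(K, f) = √3542/11
-4926/30773 + 11965/n(-138, 41) = -4926/30773 + 11965/((√3542/11)) = -4926*1/30773 + 11965*(√3542/322) = -4926/30773 + 11965*√3542/322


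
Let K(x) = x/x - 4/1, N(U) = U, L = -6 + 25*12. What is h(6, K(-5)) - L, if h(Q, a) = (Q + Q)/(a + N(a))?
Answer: -296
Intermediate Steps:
L = 294 (L = -6 + 300 = 294)
K(x) = -3 (K(x) = 1 - 4*1 = 1 - 4 = -3)
h(Q, a) = Q/a (h(Q, a) = (Q + Q)/(a + a) = (2*Q)/((2*a)) = (2*Q)*(1/(2*a)) = Q/a)
h(6, K(-5)) - L = 6/(-3) - 1*294 = 6*(-⅓) - 294 = -2 - 294 = -296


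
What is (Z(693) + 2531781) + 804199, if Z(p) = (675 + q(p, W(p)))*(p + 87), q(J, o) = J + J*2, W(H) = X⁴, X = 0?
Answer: 5484100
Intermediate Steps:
W(H) = 0 (W(H) = 0⁴ = 0)
q(J, o) = 3*J (q(J, o) = J + 2*J = 3*J)
Z(p) = (87 + p)*(675 + 3*p) (Z(p) = (675 + 3*p)*(p + 87) = (675 + 3*p)*(87 + p) = (87 + p)*(675 + 3*p))
(Z(693) + 2531781) + 804199 = ((58725 + 3*693² + 936*693) + 2531781) + 804199 = ((58725 + 3*480249 + 648648) + 2531781) + 804199 = ((58725 + 1440747 + 648648) + 2531781) + 804199 = (2148120 + 2531781) + 804199 = 4679901 + 804199 = 5484100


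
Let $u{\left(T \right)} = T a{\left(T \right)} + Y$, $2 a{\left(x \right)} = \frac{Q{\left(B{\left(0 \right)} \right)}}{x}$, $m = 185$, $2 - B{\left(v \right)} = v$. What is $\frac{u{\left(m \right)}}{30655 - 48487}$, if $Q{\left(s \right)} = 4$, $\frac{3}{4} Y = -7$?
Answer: $\frac{11}{26748} \approx 0.00041125$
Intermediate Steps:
$Y = - \frac{28}{3}$ ($Y = \frac{4}{3} \left(-7\right) = - \frac{28}{3} \approx -9.3333$)
$B{\left(v \right)} = 2 - v$
$a{\left(x \right)} = \frac{2}{x}$ ($a{\left(x \right)} = \frac{4 \frac{1}{x}}{2} = \frac{2}{x}$)
$u{\left(T \right)} = - \frac{22}{3}$ ($u{\left(T \right)} = T \frac{2}{T} - \frac{28}{3} = 2 - \frac{28}{3} = - \frac{22}{3}$)
$\frac{u{\left(m \right)}}{30655 - 48487} = - \frac{22}{3 \left(30655 - 48487\right)} = - \frac{22}{3 \left(-17832\right)} = \left(- \frac{22}{3}\right) \left(- \frac{1}{17832}\right) = \frac{11}{26748}$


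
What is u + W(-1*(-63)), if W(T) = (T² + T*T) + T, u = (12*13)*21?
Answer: 11277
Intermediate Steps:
u = 3276 (u = 156*21 = 3276)
W(T) = T + 2*T² (W(T) = (T² + T²) + T = 2*T² + T = T + 2*T²)
u + W(-1*(-63)) = 3276 + (-1*(-63))*(1 + 2*(-1*(-63))) = 3276 + 63*(1 + 2*63) = 3276 + 63*(1 + 126) = 3276 + 63*127 = 3276 + 8001 = 11277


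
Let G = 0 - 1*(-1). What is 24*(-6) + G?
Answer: -143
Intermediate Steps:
G = 1 (G = 0 + 1 = 1)
24*(-6) + G = 24*(-6) + 1 = -144 + 1 = -143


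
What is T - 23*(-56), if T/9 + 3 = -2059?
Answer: -17270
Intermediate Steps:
T = -18558 (T = -27 + 9*(-2059) = -27 - 18531 = -18558)
T - 23*(-56) = -18558 - 23*(-56) = -18558 + 1288 = -17270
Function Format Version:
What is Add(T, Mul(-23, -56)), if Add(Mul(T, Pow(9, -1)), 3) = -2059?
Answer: -17270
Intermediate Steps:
T = -18558 (T = Add(-27, Mul(9, -2059)) = Add(-27, -18531) = -18558)
Add(T, Mul(-23, -56)) = Add(-18558, Mul(-23, -56)) = Add(-18558, 1288) = -17270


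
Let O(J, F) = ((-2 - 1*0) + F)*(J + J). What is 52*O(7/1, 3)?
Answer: 728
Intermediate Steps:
O(J, F) = 2*J*(-2 + F) (O(J, F) = ((-2 + 0) + F)*(2*J) = (-2 + F)*(2*J) = 2*J*(-2 + F))
52*O(7/1, 3) = 52*(2*(7/1)*(-2 + 3)) = 52*(2*(7*1)*1) = 52*(2*7*1) = 52*14 = 728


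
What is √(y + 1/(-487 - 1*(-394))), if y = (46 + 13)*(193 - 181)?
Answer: √6123399/93 ≈ 26.608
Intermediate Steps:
y = 708 (y = 59*12 = 708)
√(y + 1/(-487 - 1*(-394))) = √(708 + 1/(-487 - 1*(-394))) = √(708 + 1/(-487 + 394)) = √(708 + 1/(-93)) = √(708 - 1/93) = √(65843/93) = √6123399/93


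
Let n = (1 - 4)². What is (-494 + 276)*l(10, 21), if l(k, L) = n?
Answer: -1962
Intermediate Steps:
n = 9 (n = (-3)² = 9)
l(k, L) = 9
(-494 + 276)*l(10, 21) = (-494 + 276)*9 = -218*9 = -1962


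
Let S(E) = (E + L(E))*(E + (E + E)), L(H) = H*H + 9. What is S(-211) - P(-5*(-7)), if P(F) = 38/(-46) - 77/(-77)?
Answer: -645240325/23 ≈ -2.8054e+7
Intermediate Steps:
L(H) = 9 + H² (L(H) = H² + 9 = 9 + H²)
P(F) = 4/23 (P(F) = 38*(-1/46) - 77*(-1/77) = -19/23 + 1 = 4/23)
S(E) = 3*E*(9 + E + E²) (S(E) = (E + (9 + E²))*(E + (E + E)) = (9 + E + E²)*(E + 2*E) = (9 + E + E²)*(3*E) = 3*E*(9 + E + E²))
S(-211) - P(-5*(-7)) = 3*(-211)*(9 - 211 + (-211)²) - 1*4/23 = 3*(-211)*(9 - 211 + 44521) - 4/23 = 3*(-211)*44319 - 4/23 = -28053927 - 4/23 = -645240325/23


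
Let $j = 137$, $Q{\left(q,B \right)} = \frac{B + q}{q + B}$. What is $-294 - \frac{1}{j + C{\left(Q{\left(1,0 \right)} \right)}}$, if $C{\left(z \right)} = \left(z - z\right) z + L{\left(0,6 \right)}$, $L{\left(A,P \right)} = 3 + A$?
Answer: $- \frac{41161}{140} \approx -294.01$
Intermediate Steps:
$Q{\left(q,B \right)} = 1$ ($Q{\left(q,B \right)} = \frac{B + q}{B + q} = 1$)
$C{\left(z \right)} = 3$ ($C{\left(z \right)} = \left(z - z\right) z + \left(3 + 0\right) = 0 z + 3 = 0 + 3 = 3$)
$-294 - \frac{1}{j + C{\left(Q{\left(1,0 \right)} \right)}} = -294 - \frac{1}{137 + 3} = -294 - \frac{1}{140} = - \frac{41161}{140}$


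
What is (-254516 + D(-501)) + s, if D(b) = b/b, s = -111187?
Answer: -365702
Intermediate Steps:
D(b) = 1
(-254516 + D(-501)) + s = (-254516 + 1) - 111187 = -254515 - 111187 = -365702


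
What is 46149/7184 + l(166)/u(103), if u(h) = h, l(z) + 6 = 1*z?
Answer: 5902787/739952 ≈ 7.9773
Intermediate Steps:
l(z) = -6 + z (l(z) = -6 + 1*z = -6 + z)
46149/7184 + l(166)/u(103) = 46149/7184 + (-6 + 166)/103 = 46149*(1/7184) + 160*(1/103) = 46149/7184 + 160/103 = 5902787/739952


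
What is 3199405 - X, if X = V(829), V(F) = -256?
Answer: 3199661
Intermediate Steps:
X = -256
3199405 - X = 3199405 - 1*(-256) = 3199405 + 256 = 3199661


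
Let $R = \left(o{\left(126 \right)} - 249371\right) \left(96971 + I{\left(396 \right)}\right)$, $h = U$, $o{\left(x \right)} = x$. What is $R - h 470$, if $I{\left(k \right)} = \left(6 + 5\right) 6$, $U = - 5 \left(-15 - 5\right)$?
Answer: $-24186034065$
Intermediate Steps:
$U = 100$ ($U = \left(-5\right) \left(-20\right) = 100$)
$h = 100$
$I{\left(k \right)} = 66$ ($I{\left(k \right)} = 11 \cdot 6 = 66$)
$R = -24185987065$ ($R = \left(126 - 249371\right) \left(96971 + 66\right) = \left(-249245\right) 97037 = -24185987065$)
$R - h 470 = -24185987065 - 100 \cdot 470 = -24185987065 - 47000 = -24186034065$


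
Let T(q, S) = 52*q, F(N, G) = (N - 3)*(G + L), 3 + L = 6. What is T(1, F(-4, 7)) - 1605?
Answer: -1553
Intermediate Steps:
L = 3 (L = -3 + 6 = 3)
F(N, G) = (-3 + N)*(3 + G) (F(N, G) = (N - 3)*(G + 3) = (-3 + N)*(3 + G))
T(1, F(-4, 7)) - 1605 = 52*1 - 1605 = 52 - 1605 = -1553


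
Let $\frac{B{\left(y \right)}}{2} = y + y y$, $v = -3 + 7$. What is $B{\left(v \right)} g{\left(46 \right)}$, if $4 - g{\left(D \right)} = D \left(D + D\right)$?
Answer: $-169120$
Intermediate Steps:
$v = 4$
$g{\left(D \right)} = 4 - 2 D^{2}$ ($g{\left(D \right)} = 4 - D \left(D + D\right) = 4 - D 2 D = 4 - 2 D^{2}$)
$B{\left(y \right)} = 2 y + 2 y^{2}$ ($B{\left(y \right)} = 2 \left(y + y y\right) = 2 \left(y + y^{2}\right) = 2 y + 2 y^{2}$)
$B{\left(v \right)} g{\left(46 \right)} = 2 \cdot 4 \left(1 + 4\right) \left(4 - 2 \cdot 46^{2}\right) = 2 \cdot 4 \cdot 5 \left(4 - 4232\right) = 40 \left(4 - 4232\right) = 40 \left(-4228\right) = -169120$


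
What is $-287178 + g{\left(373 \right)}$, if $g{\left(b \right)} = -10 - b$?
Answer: $-287561$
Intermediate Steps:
$-287178 + g{\left(373 \right)} = -287178 - 383 = -287561$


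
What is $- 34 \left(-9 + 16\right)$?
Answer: $-238$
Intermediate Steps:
$- 34 \left(-9 + 16\right) = \left(-34\right) 7 = -238$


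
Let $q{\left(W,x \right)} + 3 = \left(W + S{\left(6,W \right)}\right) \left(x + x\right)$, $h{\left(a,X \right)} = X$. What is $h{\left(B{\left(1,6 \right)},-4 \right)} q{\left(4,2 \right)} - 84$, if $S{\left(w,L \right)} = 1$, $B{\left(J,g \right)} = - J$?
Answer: $-152$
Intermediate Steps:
$q{\left(W,x \right)} = -3 + 2 x \left(1 + W\right)$ ($q{\left(W,x \right)} = -3 + \left(W + 1\right) \left(x + x\right) = -3 + \left(1 + W\right) 2 x = -3 + 2 x \left(1 + W\right)$)
$h{\left(B{\left(1,6 \right)},-4 \right)} q{\left(4,2 \right)} - 84 = - 4 \left(-3 + 2 \cdot 2 + 2 \cdot 4 \cdot 2\right) - 84 = - 4 \left(-3 + 4 + 16\right) - 84 = \left(-4\right) 17 - 84 = -68 - 84 = -152$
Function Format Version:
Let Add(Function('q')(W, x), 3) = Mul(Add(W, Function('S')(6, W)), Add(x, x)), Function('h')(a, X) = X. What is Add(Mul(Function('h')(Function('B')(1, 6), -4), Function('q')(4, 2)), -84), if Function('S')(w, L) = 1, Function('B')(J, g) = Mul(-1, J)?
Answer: -152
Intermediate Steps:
Function('q')(W, x) = Add(-3, Mul(2, x, Add(1, W))) (Function('q')(W, x) = Add(-3, Mul(Add(W, 1), Add(x, x))) = Add(-3, Mul(Add(1, W), Mul(2, x))) = Add(-3, Mul(2, x, Add(1, W))))
Add(Mul(Function('h')(Function('B')(1, 6), -4), Function('q')(4, 2)), -84) = Add(Mul(-4, Add(-3, Mul(2, 2), Mul(2, 4, 2))), -84) = Add(Mul(-4, Add(-3, 4, 16)), -84) = Add(Mul(-4, 17), -84) = Add(-68, -84) = -152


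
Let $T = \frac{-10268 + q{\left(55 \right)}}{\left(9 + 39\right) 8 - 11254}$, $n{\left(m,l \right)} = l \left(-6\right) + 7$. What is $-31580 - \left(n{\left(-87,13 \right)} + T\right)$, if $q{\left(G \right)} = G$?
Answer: $- \frac{342513043}{10870} \approx -31510.0$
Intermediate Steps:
$n{\left(m,l \right)} = 7 - 6 l$ ($n{\left(m,l \right)} = - 6 l + 7 = 7 - 6 l$)
$T = \frac{10213}{10870}$ ($T = \frac{-10268 + 55}{\left(9 + 39\right) 8 - 11254} = - \frac{10213}{48 \cdot 8 - 11254} = - \frac{10213}{384 - 11254} = - \frac{10213}{-10870} = \left(-10213\right) \left(- \frac{1}{10870}\right) = \frac{10213}{10870} \approx 0.93956$)
$-31580 - \left(n{\left(-87,13 \right)} + T\right) = -31580 - \left(\left(7 - 78\right) + \frac{10213}{10870}\right) = -31580 - \left(-71 + \frac{10213}{10870}\right) = -31580 - - \frac{761557}{10870} = -31580 + \frac{761557}{10870} = - \frac{342513043}{10870}$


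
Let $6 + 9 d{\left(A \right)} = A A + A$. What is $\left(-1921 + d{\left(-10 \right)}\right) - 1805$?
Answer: $- \frac{11150}{3} \approx -3716.7$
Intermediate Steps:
$d{\left(A \right)} = - \frac{2}{3} + \frac{A}{9} + \frac{A^{2}}{9}$ ($d{\left(A \right)} = - \frac{2}{3} + \frac{A A + A}{9} = - \frac{2}{3} + \frac{A^{2} + A}{9} = - \frac{2}{3} + \frac{A + A^{2}}{9} = - \frac{2}{3} + \left(\frac{A}{9} + \frac{A^{2}}{9}\right) = - \frac{2}{3} + \frac{A}{9} + \frac{A^{2}}{9}$)
$\left(-1921 + d{\left(-10 \right)}\right) - 1805 = \left(-1921 + \left(- \frac{2}{3} + \frac{1}{9} \left(-10\right) + \frac{\left(-10\right)^{2}}{9}\right)\right) - 1805 = \left(-1921 - - \frac{28}{3}\right) - 1805 = \left(-1921 + \frac{28}{3}\right) - 1805 = - \frac{5735}{3} - 1805 = - \frac{11150}{3}$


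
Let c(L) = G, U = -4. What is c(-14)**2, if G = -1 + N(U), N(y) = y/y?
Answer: 0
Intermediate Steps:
N(y) = 1
G = 0 (G = -1 + 1 = 0)
c(L) = 0
c(-14)**2 = 0**2 = 0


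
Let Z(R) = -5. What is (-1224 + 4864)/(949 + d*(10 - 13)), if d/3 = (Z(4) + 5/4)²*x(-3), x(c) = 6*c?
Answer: 29120/25817 ≈ 1.1279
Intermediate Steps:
d = -6075/8 (d = 3*((-5 + 5/4)²*(6*(-3))) = 3*((-5 + 5*(¼))²*(-18)) = 3*((-5 + 5/4)²*(-18)) = 3*((-15/4)²*(-18)) = 3*((225/16)*(-18)) = 3*(-2025/8) = -6075/8 ≈ -759.38)
(-1224 + 4864)/(949 + d*(10 - 13)) = (-1224 + 4864)/(949 - 6075*(10 - 13)/8) = 3640/(949 - 6075/8*(-3)) = 3640/(949 + 18225/8) = 3640/(25817/8) = 3640*(8/25817) = 29120/25817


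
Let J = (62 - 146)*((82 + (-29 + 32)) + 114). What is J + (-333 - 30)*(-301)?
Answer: 92547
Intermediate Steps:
J = -16716 (J = -84*((82 + 3) + 114) = -84*(85 + 114) = -84*199 = -16716)
J + (-333 - 30)*(-301) = -16716 + (-333 - 30)*(-301) = -16716 - 363*(-301) = -16716 + 109263 = 92547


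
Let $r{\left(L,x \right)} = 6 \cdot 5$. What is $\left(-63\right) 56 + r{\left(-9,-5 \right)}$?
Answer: $-3498$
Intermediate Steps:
$r{\left(L,x \right)} = 30$
$\left(-63\right) 56 + r{\left(-9,-5 \right)} = \left(-63\right) 56 + 30 = -3528 + 30 = -3498$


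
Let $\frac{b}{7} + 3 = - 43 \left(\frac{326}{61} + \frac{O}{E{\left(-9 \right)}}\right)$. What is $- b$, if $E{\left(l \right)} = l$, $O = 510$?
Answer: $- \frac{2823149}{183} \approx -15427.0$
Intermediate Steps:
$b = \frac{2823149}{183}$ ($b = -21 + 7 \left(- 43 \left(\frac{326}{61} + \frac{510}{-9}\right)\right) = -21 + 7 \left(- 43 \left(326 \cdot \frac{1}{61} + 510 \left(- \frac{1}{9}\right)\right)\right) = -21 + 7 \left(- 43 \left(\frac{326}{61} - \frac{170}{3}\right)\right) = -21 + 7 \left(\left(-43\right) \left(- \frac{9392}{183}\right)\right) = -21 + 7 \cdot \frac{403856}{183} = -21 + \frac{2826992}{183} = \frac{2823149}{183} \approx 15427.0$)
$- b = \left(-1\right) \frac{2823149}{183} = - \frac{2823149}{183}$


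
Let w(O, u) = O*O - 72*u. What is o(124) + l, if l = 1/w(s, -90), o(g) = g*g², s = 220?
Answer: 104635525121/54880 ≈ 1.9066e+6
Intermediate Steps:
w(O, u) = O² - 72*u
o(g) = g³
l = 1/54880 (l = 1/(220² - 72*(-90)) = 1/(48400 + 6480) = 1/54880 ≈ 1.8222e-5)
o(124) + l = 124³ + 1/54880 = 1906624 + 1/54880 = 104635525121/54880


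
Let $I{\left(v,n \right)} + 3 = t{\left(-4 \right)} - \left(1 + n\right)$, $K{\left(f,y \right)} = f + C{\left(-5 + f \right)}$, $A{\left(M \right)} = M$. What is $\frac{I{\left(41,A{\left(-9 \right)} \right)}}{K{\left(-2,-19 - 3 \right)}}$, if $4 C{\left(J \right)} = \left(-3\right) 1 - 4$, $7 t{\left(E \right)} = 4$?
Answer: $- \frac{52}{35} \approx -1.4857$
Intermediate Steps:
$t{\left(E \right)} = \frac{4}{7}$ ($t{\left(E \right)} = \frac{1}{7} \cdot 4 = \frac{4}{7}$)
$C{\left(J \right)} = - \frac{7}{4}$ ($C{\left(J \right)} = \frac{\left(-3\right) 1 - 4}{4} = \frac{-3 - 4}{4} = \frac{1}{4} \left(-7\right) = - \frac{7}{4}$)
$K{\left(f,y \right)} = - \frac{7}{4} + f$ ($K{\left(f,y \right)} = f - \frac{7}{4} = - \frac{7}{4} + f$)
$I{\left(v,n \right)} = - \frac{24}{7} - n$ ($I{\left(v,n \right)} = -3 + \left(\frac{4}{7} - \left(1 + n\right)\right) = -3 - \left(\frac{3}{7} + n\right) = - \frac{24}{7} - n$)
$\frac{I{\left(41,A{\left(-9 \right)} \right)}}{K{\left(-2,-19 - 3 \right)}} = \frac{- \frac{24}{7} - -9}{- \frac{7}{4} - 2} = \frac{- \frac{24}{7} + 9}{- \frac{15}{4}} = \frac{39}{7} \left(- \frac{4}{15}\right) = - \frac{52}{35}$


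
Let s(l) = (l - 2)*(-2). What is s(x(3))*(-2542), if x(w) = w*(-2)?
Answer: -40672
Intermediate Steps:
x(w) = -2*w
s(l) = 4 - 2*l (s(l) = (-2 + l)*(-2) = 4 - 2*l)
s(x(3))*(-2542) = (4 - (-4)*3)*(-2542) = (4 - 2*(-6))*(-2542) = (4 + 12)*(-2542) = 16*(-2542) = -40672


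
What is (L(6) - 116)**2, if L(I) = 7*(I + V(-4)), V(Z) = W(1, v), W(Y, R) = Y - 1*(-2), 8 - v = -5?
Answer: 2809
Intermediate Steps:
v = 13 (v = 8 - 1*(-5) = 8 + 5 = 13)
W(Y, R) = 2 + Y (W(Y, R) = Y + 2 = 2 + Y)
V(Z) = 3 (V(Z) = 2 + 1 = 3)
L(I) = 21 + 7*I (L(I) = 7*(I + 3) = 7*(3 + I) = 21 + 7*I)
(L(6) - 116)**2 = ((21 + 7*6) - 116)**2 = ((21 + 42) - 116)**2 = (63 - 116)**2 = (-53)**2 = 2809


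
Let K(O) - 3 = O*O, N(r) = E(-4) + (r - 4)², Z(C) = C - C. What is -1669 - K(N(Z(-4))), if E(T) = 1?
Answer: -1961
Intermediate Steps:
Z(C) = 0
N(r) = 1 + (-4 + r)² (N(r) = 1 + (r - 4)² = 1 + (-4 + r)²)
K(O) = 3 + O² (K(O) = 3 + O*O = 3 + O²)
-1669 - K(N(Z(-4))) = -1669 - (3 + (1 + (-4 + 0)²)²) = -1669 - (3 + (1 + (-4)²)²) = -1669 - (3 + (1 + 16)²) = -1669 - (3 + 17²) = -1669 - (3 + 289) = -1669 - 1*292 = -1669 - 292 = -1961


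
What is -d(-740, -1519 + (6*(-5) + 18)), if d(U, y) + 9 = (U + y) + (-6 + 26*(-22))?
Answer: 2858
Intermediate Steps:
d(U, y) = -587 + U + y (d(U, y) = -9 + ((U + y) + (-6 + 26*(-22))) = -9 + ((U + y) + (-6 - 572)) = -9 + ((U + y) - 578) = -9 + (-578 + U + y) = -587 + U + y)
-d(-740, -1519 + (6*(-5) + 18)) = -(-587 - 740 + (-1519 + (6*(-5) + 18))) = -(-587 - 740 + (-1519 + (-30 + 18))) = -(-587 - 740 + (-1519 - 12)) = -(-587 - 740 - 1531) = -1*(-2858) = 2858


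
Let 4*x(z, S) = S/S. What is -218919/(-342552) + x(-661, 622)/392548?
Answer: 14322716875/22411350416 ≈ 0.63908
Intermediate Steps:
x(z, S) = ¼ (x(z, S) = (S/S)/4 = (¼)*1 = ¼)
-218919/(-342552) + x(-661, 622)/392548 = -218919/(-342552) + (¼)/392548 = -218919*(-1/342552) + (¼)*(1/392548) = 72973/114184 + 1/1570192 = 14322716875/22411350416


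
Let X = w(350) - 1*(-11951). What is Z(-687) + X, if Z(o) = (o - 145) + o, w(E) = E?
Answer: 10782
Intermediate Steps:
Z(o) = -145 + 2*o (Z(o) = (-145 + o) + o = -145 + 2*o)
X = 12301 (X = 350 - 1*(-11951) = 350 + 11951 = 12301)
Z(-687) + X = (-145 + 2*(-687)) + 12301 = (-145 - 1374) + 12301 = -1519 + 12301 = 10782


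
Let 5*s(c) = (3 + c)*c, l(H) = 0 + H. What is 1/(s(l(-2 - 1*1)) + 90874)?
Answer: 1/90874 ≈ 1.1004e-5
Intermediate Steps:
l(H) = H
s(c) = c*(3 + c)/5 (s(c) = ((3 + c)*c)/5 = (c*(3 + c))/5 = c*(3 + c)/5)
1/(s(l(-2 - 1*1)) + 90874) = 1/((-2 - 1*1)*(3 + (-2 - 1*1))/5 + 90874) = 1/((-2 - 1)*(3 + (-2 - 1))/5 + 90874) = 1/((1/5)*(-3)*(3 - 3) + 90874) = 1/((1/5)*(-3)*0 + 90874) = 1/(0 + 90874) = 1/90874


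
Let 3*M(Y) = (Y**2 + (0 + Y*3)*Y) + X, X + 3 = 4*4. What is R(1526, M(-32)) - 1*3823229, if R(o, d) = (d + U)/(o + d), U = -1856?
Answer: -33212391782/8687 ≈ -3.8232e+6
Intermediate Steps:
X = 13 (X = -3 + 4*4 = -3 + 16 = 13)
M(Y) = 13/3 + 4*Y**2/3 (M(Y) = ((Y**2 + (0 + Y*3)*Y) + 13)/3 = ((Y**2 + (0 + 3*Y)*Y) + 13)/3 = ((Y**2 + (3*Y)*Y) + 13)/3 = ((Y**2 + 3*Y**2) + 13)/3 = (4*Y**2 + 13)/3 = (13 + 4*Y**2)/3 = 13/3 + 4*Y**2/3)
R(o, d) = (-1856 + d)/(d + o) (R(o, d) = (d - 1856)/(o + d) = (-1856 + d)/(d + o))
R(1526, M(-32)) - 1*3823229 = (-1856 + (13/3 + (4/3)*(-32)**2))/((13/3 + (4/3)*(-32)**2) + 1526) - 1*3823229 = (-1856 + (13/3 + (4/3)*1024))/((13/3 + (4/3)*1024) + 1526) - 3823229 = (-1856 + (13/3 + 4096/3))/((13/3 + 4096/3) + 1526) - 3823229 = (-1856 + 4109/3)/(4109/3 + 1526) - 3823229 = -1459/3/(8687/3) - 3823229 = (3/8687)*(-1459/3) - 3823229 = -1459/8687 - 3823229 = -33212391782/8687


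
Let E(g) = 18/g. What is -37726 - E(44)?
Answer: -829981/22 ≈ -37726.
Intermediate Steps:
-37726 - E(44) = -37726 - 18/44 = -37726 - 1*9/22 = -37726 - 9/22 = -829981/22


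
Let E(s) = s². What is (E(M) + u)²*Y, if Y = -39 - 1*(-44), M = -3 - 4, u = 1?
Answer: 12500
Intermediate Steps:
M = -7
Y = 5 (Y = -39 + 44 = 5)
(E(M) + u)²*Y = ((-7)² + 1)²*5 = (49 + 1)²*5 = 50²*5 = 2500*5 = 12500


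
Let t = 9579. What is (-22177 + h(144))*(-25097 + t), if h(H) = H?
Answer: 341908094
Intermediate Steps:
(-22177 + h(144))*(-25097 + t) = (-22177 + 144)*(-25097 + 9579) = -22033*(-15518) = 341908094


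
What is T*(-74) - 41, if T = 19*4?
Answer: -5665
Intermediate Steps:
T = 76
T*(-74) - 41 = 76*(-74) - 41 = -5624 - 41 = -5665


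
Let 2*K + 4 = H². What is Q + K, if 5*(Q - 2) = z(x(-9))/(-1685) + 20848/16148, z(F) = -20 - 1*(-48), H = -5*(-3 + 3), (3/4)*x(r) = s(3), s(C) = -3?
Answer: 8669184/34011725 ≈ 0.25489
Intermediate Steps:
x(r) = -4 (x(r) = (4/3)*(-3) = -4)
H = 0 (H = -5*0 = 0)
z(F) = 28 (z(F) = -20 + 48 = 28)
K = -2 (K = -2 + (½)*0² = -2 + (½)*0 = -2 + 0 = -2)
Q = 76692634/34011725 (Q = 2 + (28/(-1685) + 20848/16148)/5 = 2 + (28*(-1/1685) + 20848*(1/16148))/5 = 2 + (-28/1685 + 5212/4037)/5 = 2 + (⅕)*(8669184/6802345) = 2 + 8669184/34011725 = 76692634/34011725 ≈ 2.2549)
Q + K = 76692634/34011725 - 2 = 8669184/34011725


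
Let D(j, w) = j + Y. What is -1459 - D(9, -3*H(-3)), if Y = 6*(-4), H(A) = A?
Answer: -1444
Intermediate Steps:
Y = -24
D(j, w) = -24 + j (D(j, w) = j - 24 = -24 + j)
-1459 - D(9, -3*H(-3)) = -1459 - (-24 + 9) = -1459 - (-15) = -1459 - 1*(-15) = -1459 + 15 = -1444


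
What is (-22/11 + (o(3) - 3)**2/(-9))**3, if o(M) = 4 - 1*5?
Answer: -39304/729 ≈ -53.915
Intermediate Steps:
o(M) = -1 (o(M) = 4 - 5 = -1)
(-22/11 + (o(3) - 3)**2/(-9))**3 = (-22/11 + (-1 - 3)**2/(-9))**3 = (-22*1/11 + (-4)**2*(-1/9))**3 = (-2 + 16*(-1/9))**3 = (-2 - 16/9)**3 = (-34/9)**3 = -39304/729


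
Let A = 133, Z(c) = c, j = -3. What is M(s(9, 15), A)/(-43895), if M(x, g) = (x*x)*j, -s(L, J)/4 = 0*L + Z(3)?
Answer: 432/43895 ≈ 0.0098417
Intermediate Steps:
s(L, J) = -12 (s(L, J) = -4*(0*L + 3) = -4*(0 + 3) = -4*3 = -12)
M(x, g) = -3*x² (M(x, g) = (x*x)*(-3) = x²*(-3) = -3*x²)
M(s(9, 15), A)/(-43895) = -3*(-12)²/(-43895) = -3*144*(-1/43895) = -432*(-1/43895) = 432/43895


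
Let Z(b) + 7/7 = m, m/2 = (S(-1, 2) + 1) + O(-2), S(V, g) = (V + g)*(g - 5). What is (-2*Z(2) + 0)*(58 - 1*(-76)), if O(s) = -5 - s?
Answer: 2948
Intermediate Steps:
S(V, g) = (-5 + g)*(V + g) (S(V, g) = (V + g)*(-5 + g) = (-5 + g)*(V + g))
m = -10 (m = 2*(((2² - 5*(-1) - 5*2 - 1*2) + 1) + (-5 - 1*(-2))) = 2*(((4 + 5 - 10 - 2) + 1) + (-5 + 2)) = 2*((-3 + 1) - 3) = 2*(-2 - 3) = 2*(-5) = -10)
Z(b) = -11 (Z(b) = -1 - 10 = -11)
(-2*Z(2) + 0)*(58 - 1*(-76)) = (-2*(-11) + 0)*(58 - 1*(-76)) = (22 + 0)*(58 + 76) = 22*134 = 2948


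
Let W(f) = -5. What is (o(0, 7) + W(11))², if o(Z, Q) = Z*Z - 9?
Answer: 196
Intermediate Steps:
o(Z, Q) = -9 + Z² (o(Z, Q) = Z² - 9 = -9 + Z²)
(o(0, 7) + W(11))² = ((-9 + 0²) - 5)² = ((-9 + 0) - 5)² = (-9 - 5)² = (-14)² = 196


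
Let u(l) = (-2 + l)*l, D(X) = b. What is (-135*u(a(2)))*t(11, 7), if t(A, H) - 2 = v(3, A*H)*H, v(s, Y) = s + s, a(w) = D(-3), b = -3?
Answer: -89100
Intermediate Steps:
D(X) = -3
a(w) = -3
v(s, Y) = 2*s
u(l) = l*(-2 + l)
t(A, H) = 2 + 6*H (t(A, H) = 2 + (2*3)*H = 2 + 6*H)
(-135*u(a(2)))*t(11, 7) = (-(-405)*(-2 - 3))*(2 + 6*7) = (-(-405)*(-5))*(2 + 42) = -135*15*44 = -2025*44 = -89100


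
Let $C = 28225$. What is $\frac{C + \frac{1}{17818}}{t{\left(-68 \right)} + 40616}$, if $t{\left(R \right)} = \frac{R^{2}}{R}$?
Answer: $\frac{502913051}{722484264} \approx 0.69609$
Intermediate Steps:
$t{\left(R \right)} = R$
$\frac{C + \frac{1}{17818}}{t{\left(-68 \right)} + 40616} = \frac{28225 + \frac{1}{17818}}{-68 + 40616} = \frac{28225 + \frac{1}{17818}}{40548} = \frac{502913051}{17818} \cdot \frac{1}{40548} = \frac{502913051}{722484264}$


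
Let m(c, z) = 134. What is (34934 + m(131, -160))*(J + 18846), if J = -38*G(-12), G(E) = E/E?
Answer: 659558944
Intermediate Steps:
G(E) = 1
J = -38 (J = -38*1 = -38)
(34934 + m(131, -160))*(J + 18846) = (34934 + 134)*(-38 + 18846) = 35068*18808 = 659558944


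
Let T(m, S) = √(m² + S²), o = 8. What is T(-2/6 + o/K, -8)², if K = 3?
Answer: 625/9 ≈ 69.444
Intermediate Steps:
T(m, S) = √(S² + m²)
T(-2/6 + o/K, -8)² = (√((-8)² + (-2/6 + 8/3)²))² = (√(64 + (-2*⅙ + 8*(⅓))²))² = (√(64 + (-⅓ + 8/3)²))² = (√(64 + (7/3)²))² = (√(64 + 49/9))² = (√(625/9))² = (25/3)² = 625/9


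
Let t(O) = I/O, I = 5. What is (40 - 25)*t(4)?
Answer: 75/4 ≈ 18.750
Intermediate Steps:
t(O) = 5/O
(40 - 25)*t(4) = (40 - 25)*(5/4) = 15*(5*(¼)) = 15*(5/4) = 75/4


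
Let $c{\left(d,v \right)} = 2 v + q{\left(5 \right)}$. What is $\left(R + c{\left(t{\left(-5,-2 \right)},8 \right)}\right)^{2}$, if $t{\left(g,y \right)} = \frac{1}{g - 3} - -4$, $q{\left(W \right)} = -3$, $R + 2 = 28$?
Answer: $1521$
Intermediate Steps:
$R = 26$ ($R = -2 + 28 = 26$)
$t{\left(g,y \right)} = 4 + \frac{1}{-3 + g}$ ($t{\left(g,y \right)} = \frac{1}{-3 + g} + 4 = 4 + \frac{1}{-3 + g}$)
$c{\left(d,v \right)} = -3 + 2 v$ ($c{\left(d,v \right)} = 2 v - 3 = -3 + 2 v$)
$\left(R + c{\left(t{\left(-5,-2 \right)},8 \right)}\right)^{2} = \left(26 + \left(-3 + 2 \cdot 8\right)\right)^{2} = \left(26 + \left(-3 + 16\right)\right)^{2} = \left(26 + 13\right)^{2} = 39^{2} = 1521$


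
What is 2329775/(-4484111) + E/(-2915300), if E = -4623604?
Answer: 3485190124636/3268132199575 ≈ 1.0664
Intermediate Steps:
2329775/(-4484111) + E/(-2915300) = 2329775/(-4484111) - 4623604/(-2915300) = 2329775*(-1/4484111) - 4623604*(-1/2915300) = -2329775/4484111 + 1155901/728825 = 3485190124636/3268132199575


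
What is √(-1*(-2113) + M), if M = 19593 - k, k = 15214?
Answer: 2*√1623 ≈ 80.573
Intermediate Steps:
M = 4379 (M = 19593 - 1*15214 = 19593 - 15214 = 4379)
√(-1*(-2113) + M) = √(-1*(-2113) + 4379) = √(2113 + 4379) = √6492 = 2*√1623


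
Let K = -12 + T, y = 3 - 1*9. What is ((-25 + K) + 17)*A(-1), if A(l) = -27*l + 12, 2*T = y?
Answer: -897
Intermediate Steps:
y = -6 (y = 3 - 9 = -6)
T = -3 (T = (½)*(-6) = -3)
A(l) = 12 - 27*l
K = -15 (K = -12 - 3 = -15)
((-25 + K) + 17)*A(-1) = ((-25 - 15) + 17)*(12 - 27*(-1)) = (-40 + 17)*(12 + 27) = -23*39 = -897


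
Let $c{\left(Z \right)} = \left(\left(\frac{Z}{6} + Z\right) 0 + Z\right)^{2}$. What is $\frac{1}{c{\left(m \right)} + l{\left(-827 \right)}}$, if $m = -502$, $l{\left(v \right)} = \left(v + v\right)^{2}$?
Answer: $\frac{1}{2987720} \approx 3.347 \cdot 10^{-7}$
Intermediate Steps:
$l{\left(v \right)} = 4 v^{2}$ ($l{\left(v \right)} = \left(2 v\right)^{2} = 4 v^{2}$)
$c{\left(Z \right)} = Z^{2}$ ($c{\left(Z \right)} = \left(\left(Z \frac{1}{6} + Z\right) 0 + Z\right)^{2} = \left(\left(\frac{Z}{6} + Z\right) 0 + Z\right)^{2} = \left(\frac{7 Z}{6} \cdot 0 + Z\right)^{2} = \left(0 + Z\right)^{2} = Z^{2}$)
$\frac{1}{c{\left(m \right)} + l{\left(-827 \right)}} = \frac{1}{\left(-502\right)^{2} + 4 \left(-827\right)^{2}} = \frac{1}{252004 + 4 \cdot 683929} = \frac{1}{252004 + 2735716} = \frac{1}{2987720}$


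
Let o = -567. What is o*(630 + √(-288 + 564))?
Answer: -357210 - 1134*√69 ≈ -3.6663e+5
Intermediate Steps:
o*(630 + √(-288 + 564)) = -567*(630 + √(-288 + 564)) = -567*(630 + √276) = -567*(630 + 2*√69) = -357210 - 1134*√69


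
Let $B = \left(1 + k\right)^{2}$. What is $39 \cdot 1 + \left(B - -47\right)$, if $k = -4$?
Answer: $95$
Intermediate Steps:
$B = 9$ ($B = \left(1 - 4\right)^{2} = \left(-3\right)^{2} = 9$)
$39 \cdot 1 + \left(B - -47\right) = 39 \cdot 1 + \left(9 - -47\right) = 39 + \left(9 + 47\right) = 39 + 56 = 95$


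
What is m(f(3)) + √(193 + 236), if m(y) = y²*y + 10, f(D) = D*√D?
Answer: 10 + √429 + 81*√3 ≈ 171.01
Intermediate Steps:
f(D) = D^(3/2)
m(y) = 10 + y³ (m(y) = y³ + 10 = 10 + y³)
m(f(3)) + √(193 + 236) = (10 + (3^(3/2))³) + √(193 + 236) = (10 + (3*√3)³) + √429 = (10 + 81*√3) + √429 = 10 + √429 + 81*√3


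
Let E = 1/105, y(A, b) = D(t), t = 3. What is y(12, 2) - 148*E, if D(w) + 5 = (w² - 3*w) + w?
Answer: -358/105 ≈ -3.4095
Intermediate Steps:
D(w) = -5 + w² - 2*w (D(w) = -5 + ((w² - 3*w) + w) = -5 + (w² - 2*w) = -5 + w² - 2*w)
y(A, b) = -2 (y(A, b) = -5 + 3² - 2*3 = -5 + 9 - 6 = -2)
E = 1/105 ≈ 0.0095238
y(12, 2) - 148*E = -2 - 148*1/105 = -2 - 148/105 = -358/105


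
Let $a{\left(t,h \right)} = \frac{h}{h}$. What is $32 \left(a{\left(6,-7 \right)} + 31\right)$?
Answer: $1024$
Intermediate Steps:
$a{\left(t,h \right)} = 1$
$32 \left(a{\left(6,-7 \right)} + 31\right) = 32 \left(1 + 31\right) = 32 \cdot 32 = 1024$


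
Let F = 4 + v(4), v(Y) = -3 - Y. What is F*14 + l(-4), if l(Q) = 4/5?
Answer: -206/5 ≈ -41.200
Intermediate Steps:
l(Q) = 4/5 (l(Q) = 4*(1/5) = 4/5)
F = -3 (F = 4 + (-3 - 1*4) = 4 + (-3 - 4) = 4 - 7 = -3)
F*14 + l(-4) = -3*14 + 4/5 = -42 + 4/5 = -206/5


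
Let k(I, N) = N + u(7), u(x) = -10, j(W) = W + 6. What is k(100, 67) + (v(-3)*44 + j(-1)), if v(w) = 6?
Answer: 326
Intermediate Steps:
j(W) = 6 + W
k(I, N) = -10 + N (k(I, N) = N - 10 = -10 + N)
k(100, 67) + (v(-3)*44 + j(-1)) = (-10 + 67) + (6*44 + (6 - 1)) = 57 + (264 + 5) = 57 + 269 = 326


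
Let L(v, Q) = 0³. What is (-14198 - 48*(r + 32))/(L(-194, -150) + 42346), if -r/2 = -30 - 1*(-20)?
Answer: -8347/21173 ≈ -0.39423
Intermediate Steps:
L(v, Q) = 0
r = 20 (r = -2*(-30 - 1*(-20)) = -2*(-30 + 20) = -2*(-10) = 20)
(-14198 - 48*(r + 32))/(L(-194, -150) + 42346) = (-14198 - 48*(20 + 32))/(0 + 42346) = (-14198 - 48*52)/42346 = (-14198 - 2496)*(1/42346) = -16694*1/42346 = -8347/21173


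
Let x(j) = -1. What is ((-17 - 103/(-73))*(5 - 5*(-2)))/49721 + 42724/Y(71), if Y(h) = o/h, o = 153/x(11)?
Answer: -11010145872442/555333849 ≈ -19826.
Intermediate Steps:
o = -153 (o = 153/(-1) = 153*(-1) = -153)
Y(h) = -153/h
((-17 - 103/(-73))*(5 - 5*(-2)))/49721 + 42724/Y(71) = ((-17 - 103/(-73))*(5 - 5*(-2)))/49721 + 42724/((-153/71)) = ((-17 - 103*(-1/73))*(5 + 10))*(1/49721) + 42724/((-153*1/71)) = ((-17 + 103/73)*15)*(1/49721) + 42724/(-153/71) = -1138/73*15*(1/49721) + 42724*(-71/153) = -17070/73*1/49721 - 3033404/153 = -17070/3629633 - 3033404/153 = -11010145872442/555333849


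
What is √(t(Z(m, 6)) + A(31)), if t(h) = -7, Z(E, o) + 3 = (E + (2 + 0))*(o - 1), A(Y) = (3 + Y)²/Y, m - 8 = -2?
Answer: √29109/31 ≈ 5.5037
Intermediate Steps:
m = 6 (m = 8 - 2 = 6)
A(Y) = (3 + Y)²/Y
Z(E, o) = -3 + (-1 + o)*(2 + E) (Z(E, o) = -3 + (E + (2 + 0))*(o - 1) = -3 + (E + 2)*(-1 + o) = -3 + (2 + E)*(-1 + o) = -3 + (-1 + o)*(2 + E))
√(t(Z(m, 6)) + A(31)) = √(-7 + (3 + 31)²/31) = √(-7 + (1/31)*34²) = √(-7 + (1/31)*1156) = √(-7 + 1156/31) = √(939/31) = √29109/31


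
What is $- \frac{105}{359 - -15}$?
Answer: $- \frac{105}{374} \approx -0.28075$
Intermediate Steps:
$- \frac{105}{359 - -15} = - \frac{105}{359 + 15} = - \frac{105}{374}$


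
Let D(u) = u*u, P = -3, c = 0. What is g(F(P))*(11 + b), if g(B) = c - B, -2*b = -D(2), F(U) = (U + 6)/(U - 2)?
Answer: 39/5 ≈ 7.8000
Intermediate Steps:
F(U) = (6 + U)/(-2 + U)
D(u) = u²
b = 2 (b = -(-1)*2²/2 = -(-1)*4/2 = -½*(-4) = 2)
g(B) = -B (g(B) = 0 - B = -B)
g(F(P))*(11 + b) = (-(6 - 3)/(-2 - 3))*(11 + 2) = -3/(-5)*13 = -(-1)*3/5*13 = -1*(-⅗)*13 = (⅗)*13 = 39/5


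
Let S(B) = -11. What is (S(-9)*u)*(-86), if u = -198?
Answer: -187308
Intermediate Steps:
(S(-9)*u)*(-86) = -11*(-198)*(-86) = 2178*(-86) = -187308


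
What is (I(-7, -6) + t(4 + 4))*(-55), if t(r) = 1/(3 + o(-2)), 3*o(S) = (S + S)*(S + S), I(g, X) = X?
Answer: 1617/5 ≈ 323.40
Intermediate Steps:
o(S) = 4*S²/3 (o(S) = ((S + S)*(S + S))/3 = ((2*S)*(2*S))/3 = (4*S²)/3 = 4*S²/3)
t(r) = 3/25 (t(r) = 1/(3 + (4/3)*(-2)²) = 1/(3 + (4/3)*4) = 1/(3 + 16/3) = 1/(25/3) = 3/25)
(I(-7, -6) + t(4 + 4))*(-55) = (-6 + 3/25)*(-55) = -147/25*(-55) = 1617/5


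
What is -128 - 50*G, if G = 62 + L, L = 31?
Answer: -4778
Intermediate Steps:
G = 93 (G = 62 + 31 = 93)
-128 - 50*G = -128 - 50*93 = -128 - 4650 = -4778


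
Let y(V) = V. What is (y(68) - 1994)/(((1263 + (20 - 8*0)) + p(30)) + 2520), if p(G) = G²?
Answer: -1926/4703 ≈ -0.40953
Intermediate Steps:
(y(68) - 1994)/(((1263 + (20 - 8*0)) + p(30)) + 2520) = (68 - 1994)/(((1263 + (20 - 8*0)) + 30²) + 2520) = -1926/(((1263 + (20 + 0)) + 900) + 2520) = -1926/(((1263 + 20) + 900) + 2520) = -1926/((1283 + 900) + 2520) = -1926/(2183 + 2520) = -1926/4703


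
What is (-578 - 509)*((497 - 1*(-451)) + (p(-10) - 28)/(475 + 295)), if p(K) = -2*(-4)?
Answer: -79344478/77 ≈ -1.0304e+6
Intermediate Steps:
p(K) = 8
(-578 - 509)*((497 - 1*(-451)) + (p(-10) - 28)/(475 + 295)) = (-578 - 509)*((497 - 1*(-451)) + (8 - 28)/(475 + 295)) = -1087*((497 + 451) - 20/770) = -1087*(948 - 20*1/770) = -1087*(948 - 2/77) = -1087*72994/77 = -79344478/77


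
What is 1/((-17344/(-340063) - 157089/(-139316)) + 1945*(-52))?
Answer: -47376216908/4791574741621809 ≈ -9.8874e-6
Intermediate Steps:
1/((-17344/(-340063) - 157089/(-139316)) + 1945*(-52)) = 1/((-17344*(-1/340063) - 157089*(-1/139316)) - 101140) = 1/((17344/340063 + 157089/139316) - 101140) = 1/(55836453311/47376216908 - 101140) = 1/(-4791574741621809/47376216908) = -47376216908/4791574741621809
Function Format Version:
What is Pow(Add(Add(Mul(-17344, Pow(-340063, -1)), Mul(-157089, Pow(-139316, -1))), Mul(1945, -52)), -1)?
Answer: Rational(-47376216908, 4791574741621809) ≈ -9.8874e-6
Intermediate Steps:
Pow(Add(Add(Mul(-17344, Pow(-340063, -1)), Mul(-157089, Pow(-139316, -1))), Mul(1945, -52)), -1) = Pow(Add(Add(Mul(-17344, Rational(-1, 340063)), Mul(-157089, Rational(-1, 139316))), -101140), -1) = Pow(Add(Add(Rational(17344, 340063), Rational(157089, 139316)), -101140), -1) = Pow(Add(Rational(55836453311, 47376216908), -101140), -1) = Pow(Rational(-4791574741621809, 47376216908), -1) = Rational(-47376216908, 4791574741621809)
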